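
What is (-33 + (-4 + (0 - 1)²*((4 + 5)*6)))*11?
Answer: 187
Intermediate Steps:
(-33 + (-4 + (0 - 1)²*((4 + 5)*6)))*11 = (-33 + (-4 + (-1)²*(9*6)))*11 = (-33 + (-4 + 1*54))*11 = (-33 + (-4 + 54))*11 = (-33 + 50)*11 = 17*11 = 187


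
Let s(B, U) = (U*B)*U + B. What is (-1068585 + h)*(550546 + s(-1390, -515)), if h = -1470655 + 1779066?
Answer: 279830383205356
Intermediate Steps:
h = 308411
s(B, U) = B + B*U**2 (s(B, U) = (B*U)*U + B = B*U**2 + B = B + B*U**2)
(-1068585 + h)*(550546 + s(-1390, -515)) = (-1068585 + 308411)*(550546 - 1390*(1 + (-515)**2)) = -760174*(550546 - 1390*(1 + 265225)) = -760174*(550546 - 1390*265226) = -760174*(550546 - 368664140) = -760174*(-368113594) = 279830383205356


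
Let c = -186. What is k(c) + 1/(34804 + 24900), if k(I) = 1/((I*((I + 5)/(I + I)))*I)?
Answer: 76537/1004997432 ≈ 7.6156e-5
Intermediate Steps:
k(I) = 1/(I*(5/2 + I/2)) (k(I) = 1/((I*((5 + I)/((2*I))))*I) = 1/((I*((5 + I)*(1/(2*I))))*I) = 1/((I*((5 + I)/(2*I)))*I) = 1/((5/2 + I/2)*I) = 1/(I*(5/2 + I/2)))
k(c) + 1/(34804 + 24900) = 2/(-186*(5 - 186)) + 1/(34804 + 24900) = 2*(-1/186)/(-181) + 1/59704 = 2*(-1/186)*(-1/181) + 1/59704 = 1/16833 + 1/59704 = 76537/1004997432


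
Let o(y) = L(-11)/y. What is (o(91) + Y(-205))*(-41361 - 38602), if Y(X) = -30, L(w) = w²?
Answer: 16047959/7 ≈ 2.2926e+6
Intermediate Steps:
o(y) = 121/y (o(y) = (-11)²/y = 121/y)
(o(91) + Y(-205))*(-41361 - 38602) = (121/91 - 30)*(-41361 - 38602) = (121*(1/91) - 30)*(-79963) = (121/91 - 30)*(-79963) = -2609/91*(-79963) = 16047959/7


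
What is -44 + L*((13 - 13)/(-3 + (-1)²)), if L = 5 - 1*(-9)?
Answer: -44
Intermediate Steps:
L = 14 (L = 5 + 9 = 14)
-44 + L*((13 - 13)/(-3 + (-1)²)) = -44 + 14*((13 - 13)/(-3 + (-1)²)) = -44 + 14*(0/(-3 + 1)) = -44 + 14*(0/(-2)) = -44 + 14*(0*(-½)) = -44 + 14*0 = -44 + 0 = -44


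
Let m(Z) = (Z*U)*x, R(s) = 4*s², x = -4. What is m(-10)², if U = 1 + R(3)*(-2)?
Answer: 8065600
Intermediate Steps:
U = -71 (U = 1 + (4*3²)*(-2) = 1 + (4*9)*(-2) = 1 + 36*(-2) = 1 - 72 = -71)
m(Z) = 284*Z (m(Z) = (Z*(-71))*(-4) = -71*Z*(-4) = 284*Z)
m(-10)² = (284*(-10))² = (-2840)² = 8065600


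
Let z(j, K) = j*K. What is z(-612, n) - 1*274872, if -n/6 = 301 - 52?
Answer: 639456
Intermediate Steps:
n = -1494 (n = -6*(301 - 52) = -6*249 = -1494)
z(j, K) = K*j
z(-612, n) - 1*274872 = -1494*(-612) - 1*274872 = 914328 - 274872 = 639456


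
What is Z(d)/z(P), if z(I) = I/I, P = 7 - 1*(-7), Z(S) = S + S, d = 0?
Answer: 0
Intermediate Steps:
Z(S) = 2*S
P = 14 (P = 7 + 7 = 14)
z(I) = 1
Z(d)/z(P) = (2*0)/1 = 0*1 = 0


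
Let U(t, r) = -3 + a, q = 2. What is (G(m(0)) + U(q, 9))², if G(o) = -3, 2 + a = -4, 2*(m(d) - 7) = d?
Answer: 144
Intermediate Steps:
m(d) = 7 + d/2
a = -6 (a = -2 - 4 = -6)
U(t, r) = -9 (U(t, r) = -3 - 6 = -9)
(G(m(0)) + U(q, 9))² = (-3 - 9)² = (-12)² = 144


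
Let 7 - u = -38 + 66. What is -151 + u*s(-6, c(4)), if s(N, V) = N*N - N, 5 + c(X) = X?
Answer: -1033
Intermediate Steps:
c(X) = -5 + X
s(N, V) = N² - N
u = -21 (u = 7 - (-38 + 66) = 7 - 1*28 = 7 - 28 = -21)
-151 + u*s(-6, c(4)) = -151 - (-126)*(-1 - 6) = -151 - (-126)*(-7) = -151 - 21*42 = -151 - 882 = -1033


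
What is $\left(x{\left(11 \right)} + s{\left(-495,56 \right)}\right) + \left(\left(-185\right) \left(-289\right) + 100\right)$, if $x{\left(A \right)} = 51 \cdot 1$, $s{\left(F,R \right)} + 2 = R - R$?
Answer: $53614$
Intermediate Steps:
$s{\left(F,R \right)} = -2$ ($s{\left(F,R \right)} = -2 + \left(R - R\right) = -2 + 0 = -2$)
$x{\left(A \right)} = 51$
$\left(x{\left(11 \right)} + s{\left(-495,56 \right)}\right) + \left(\left(-185\right) \left(-289\right) + 100\right) = \left(51 - 2\right) + \left(\left(-185\right) \left(-289\right) + 100\right) = 49 + \left(53465 + 100\right) = 49 + 53565 = 53614$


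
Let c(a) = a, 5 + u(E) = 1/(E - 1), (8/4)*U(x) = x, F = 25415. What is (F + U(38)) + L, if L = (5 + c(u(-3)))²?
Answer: 406945/16 ≈ 25434.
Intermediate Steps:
U(x) = x/2
u(E) = -5 + 1/(-1 + E) (u(E) = -5 + 1/(E - 1) = -5 + 1/(-1 + E))
L = 1/16 (L = (5 + (6 - 5*(-3))/(-1 - 3))² = (5 + (6 + 15)/(-4))² = (5 - ¼*21)² = (5 - 21/4)² = (-¼)² = 1/16 ≈ 0.062500)
(F + U(38)) + L = (25415 + (½)*38) + 1/16 = (25415 + 19) + 1/16 = 25434 + 1/16 = 406945/16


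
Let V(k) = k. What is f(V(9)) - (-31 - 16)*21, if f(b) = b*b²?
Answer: 1716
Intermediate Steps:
f(b) = b³
f(V(9)) - (-31 - 16)*21 = 9³ - (-31 - 16)*21 = 729 - (-47)*21 = 729 - 1*(-987) = 729 + 987 = 1716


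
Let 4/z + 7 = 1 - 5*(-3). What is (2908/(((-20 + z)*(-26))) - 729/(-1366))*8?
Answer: 4885857/97669 ≈ 50.025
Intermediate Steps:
z = 4/9 (z = 4/(-7 + (1 - 5*(-3))) = 4/(-7 + (1 + 15)) = 4/(-7 + 16) = 4/9 ≈ 0.44444)
(2908/(((-20 + z)*(-26))) - 729/(-1366))*8 = (2908/(((-20 + 4/9)*(-26))) - 729/(-1366))*8 = (2908/((-176/9*(-26))) - 729*(-1/1366))*8 = (2908/(4576/9) + 729/1366)*8 = (2908*(9/4576) + 729/1366)*8 = (6543/1144 + 729/1366)*8 = (4885857/781352)*8 = 4885857/97669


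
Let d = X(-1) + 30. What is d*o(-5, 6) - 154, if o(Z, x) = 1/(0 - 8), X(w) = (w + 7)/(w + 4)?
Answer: -158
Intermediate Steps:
X(w) = (7 + w)/(4 + w)
o(Z, x) = -1/8 (o(Z, x) = 1/(-8) = -1/8)
d = 32 (d = (7 - 1)/(4 - 1) + 30 = 6/3 + 30 = (1/3)*6 + 30 = 2 + 30 = 32)
d*o(-5, 6) - 154 = 32*(-1/8) - 154 = -4 - 154 = -158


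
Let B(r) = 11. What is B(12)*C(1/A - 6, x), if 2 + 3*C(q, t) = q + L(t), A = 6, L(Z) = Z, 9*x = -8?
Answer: -1727/54 ≈ -31.981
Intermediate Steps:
x = -8/9 (x = (⅑)*(-8) = -8/9 ≈ -0.88889)
C(q, t) = -⅔ + q/3 + t/3 (C(q, t) = -⅔ + (q + t)/3 = -⅔ + (q/3 + t/3) = -⅔ + q/3 + t/3)
B(12)*C(1/A - 6, x) = 11*(-⅔ + (1/6 - 6)/3 + (⅓)*(-8/9)) = 11*(-⅔ + (⅙ - 6)/3 - 8/27) = 11*(-⅔ + (⅓)*(-35/6) - 8/27) = 11*(-⅔ - 35/18 - 8/27) = 11*(-157/54) = -1727/54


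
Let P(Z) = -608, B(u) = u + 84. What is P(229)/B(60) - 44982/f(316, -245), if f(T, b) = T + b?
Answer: -407536/639 ≈ -637.77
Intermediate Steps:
B(u) = 84 + u
P(229)/B(60) - 44982/f(316, -245) = -608/(84 + 60) - 44982/(316 - 245) = -608/144 - 44982/71 = -608*1/144 - 44982*1/71 = -38/9 - 44982/71 = -407536/639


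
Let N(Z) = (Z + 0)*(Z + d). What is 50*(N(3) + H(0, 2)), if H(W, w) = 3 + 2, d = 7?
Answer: 1750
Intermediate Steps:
H(W, w) = 5
N(Z) = Z*(7 + Z) (N(Z) = (Z + 0)*(Z + 7) = Z*(7 + Z))
50*(N(3) + H(0, 2)) = 50*(3*(7 + 3) + 5) = 50*(3*10 + 5) = 50*(30 + 5) = 50*35 = 1750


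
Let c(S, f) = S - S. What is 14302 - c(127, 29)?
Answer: 14302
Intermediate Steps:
c(S, f) = 0
14302 - c(127, 29) = 14302 - 1*0 = 14302 + 0 = 14302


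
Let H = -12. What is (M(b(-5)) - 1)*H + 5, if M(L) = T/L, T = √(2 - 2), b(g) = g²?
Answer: 17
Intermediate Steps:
T = 0 (T = √0 = 0)
M(L) = 0 (M(L) = 0/L = 0)
(M(b(-5)) - 1)*H + 5 = (0 - 1)*(-12) + 5 = -1*(-12) + 5 = 12 + 5 = 17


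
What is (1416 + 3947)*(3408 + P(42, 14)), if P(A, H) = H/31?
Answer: 18279526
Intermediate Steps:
P(A, H) = H/31 (P(A, H) = H*(1/31) = H/31)
(1416 + 3947)*(3408 + P(42, 14)) = (1416 + 3947)*(3408 + (1/31)*14) = 5363*(3408 + 14/31) = 5363*(105662/31) = 18279526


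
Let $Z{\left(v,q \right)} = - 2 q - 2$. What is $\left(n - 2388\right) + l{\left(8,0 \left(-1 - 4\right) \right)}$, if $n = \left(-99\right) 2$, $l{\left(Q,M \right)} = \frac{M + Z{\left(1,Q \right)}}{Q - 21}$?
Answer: $- \frac{33600}{13} \approx -2584.6$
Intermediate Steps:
$Z{\left(v,q \right)} = -2 - 2 q$
$l{\left(Q,M \right)} = \frac{-2 + M - 2 Q}{-21 + Q}$ ($l{\left(Q,M \right)} = \frac{M - \left(2 + 2 Q\right)}{Q - 21} = \frac{-2 + M - 2 Q}{-21 + Q}$)
$n = -198$
$\left(n - 2388\right) + l{\left(8,0 \left(-1 - 4\right) \right)} = \left(-198 - 2388\right) + \frac{-2 + 0 \left(-1 - 4\right) - 16}{-21 + 8} = -2586 + \frac{-2 + 0 \left(-5\right) - 16}{-13} = -2586 - \frac{-2 + 0 - 16}{13} = -2586 - - \frac{18}{13} = -2586 + \frac{18}{13} = - \frac{33600}{13}$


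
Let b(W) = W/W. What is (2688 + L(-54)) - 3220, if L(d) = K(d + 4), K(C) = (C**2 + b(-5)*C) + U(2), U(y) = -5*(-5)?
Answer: 1943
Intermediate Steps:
U(y) = 25
b(W) = 1
K(C) = 25 + C + C**2 (K(C) = (C**2 + 1*C) + 25 = (C**2 + C) + 25 = (C + C**2) + 25 = 25 + C + C**2)
L(d) = 29 + d + (4 + d)**2 (L(d) = 25 + (d + 4) + (d + 4)**2 = 25 + (4 + d) + (4 + d)**2 = 29 + d + (4 + d)**2)
(2688 + L(-54)) - 3220 = (2688 + (29 - 54 + (4 - 54)**2)) - 3220 = (2688 + (29 - 54 + (-50)**2)) - 3220 = (2688 + (29 - 54 + 2500)) - 3220 = (2688 + 2475) - 3220 = 5163 - 3220 = 1943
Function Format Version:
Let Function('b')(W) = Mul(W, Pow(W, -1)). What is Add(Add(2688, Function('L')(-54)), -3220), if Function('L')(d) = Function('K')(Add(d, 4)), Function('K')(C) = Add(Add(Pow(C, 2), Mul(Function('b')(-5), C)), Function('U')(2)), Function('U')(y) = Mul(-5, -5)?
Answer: 1943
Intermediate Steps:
Function('U')(y) = 25
Function('b')(W) = 1
Function('K')(C) = Add(25, C, Pow(C, 2)) (Function('K')(C) = Add(Add(Pow(C, 2), Mul(1, C)), 25) = Add(Add(Pow(C, 2), C), 25) = Add(Add(C, Pow(C, 2)), 25) = Add(25, C, Pow(C, 2)))
Function('L')(d) = Add(29, d, Pow(Add(4, d), 2)) (Function('L')(d) = Add(25, Add(d, 4), Pow(Add(d, 4), 2)) = Add(25, Add(4, d), Pow(Add(4, d), 2)) = Add(29, d, Pow(Add(4, d), 2)))
Add(Add(2688, Function('L')(-54)), -3220) = Add(Add(2688, Add(29, -54, Pow(Add(4, -54), 2))), -3220) = Add(Add(2688, Add(29, -54, Pow(-50, 2))), -3220) = Add(Add(2688, Add(29, -54, 2500)), -3220) = Add(Add(2688, 2475), -3220) = Add(5163, -3220) = 1943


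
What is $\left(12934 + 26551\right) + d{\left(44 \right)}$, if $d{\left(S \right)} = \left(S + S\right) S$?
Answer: $43357$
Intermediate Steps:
$d{\left(S \right)} = 2 S^{2}$ ($d{\left(S \right)} = 2 S S = 2 S^{2}$)
$\left(12934 + 26551\right) + d{\left(44 \right)} = \left(12934 + 26551\right) + 2 \cdot 44^{2} = 39485 + 2 \cdot 1936 = 39485 + 3872 = 43357$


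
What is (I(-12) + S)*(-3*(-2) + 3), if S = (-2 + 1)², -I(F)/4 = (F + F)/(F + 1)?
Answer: -765/11 ≈ -69.545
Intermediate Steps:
I(F) = -8*F/(1 + F) (I(F) = -4*(F + F)/(F + 1) = -4*2*F/(1 + F) = -8*F/(1 + F))
S = 1 (S = (-1)² = 1)
(I(-12) + S)*(-3*(-2) + 3) = (-8*(-12)/(1 - 12) + 1)*(-3*(-2) + 3) = (-8*(-12)/(-11) + 1)*(6 + 3) = (-8*(-12)*(-1/11) + 1)*9 = (-96/11 + 1)*9 = -85/11*9 = -765/11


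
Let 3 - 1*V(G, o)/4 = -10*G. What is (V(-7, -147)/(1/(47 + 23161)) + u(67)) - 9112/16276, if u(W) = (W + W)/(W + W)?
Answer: -25308136545/4069 ≈ -6.2197e+6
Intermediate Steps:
V(G, o) = 12 + 40*G (V(G, o) = 12 - (-40)*G = 12 + 40*G)
u(W) = 1 (u(W) = (2*W)/((2*W)) = (2*W)*(1/(2*W)) = 1)
(V(-7, -147)/(1/(47 + 23161)) + u(67)) - 9112/16276 = ((12 + 40*(-7))/(1/(47 + 23161)) + 1) - 9112/16276 = ((12 - 280)/(1/23208) + 1) - 9112*1/16276 = (-268/1/23208 + 1) - 2278/4069 = (-268*23208 + 1) - 2278/4069 = (-6219744 + 1) - 2278/4069 = -6219743 - 2278/4069 = -25308136545/4069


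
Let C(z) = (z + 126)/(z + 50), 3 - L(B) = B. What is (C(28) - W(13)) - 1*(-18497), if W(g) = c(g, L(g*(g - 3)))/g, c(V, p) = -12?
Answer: 721496/39 ≈ 18500.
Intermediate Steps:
L(B) = 3 - B
C(z) = (126 + z)/(50 + z)
W(g) = -12/g
(C(28) - W(13)) - 1*(-18497) = ((126 + 28)/(50 + 28) - (-12)/13) - 1*(-18497) = (154/78 - (-12)/13) + 18497 = ((1/78)*154 - 1*(-12/13)) + 18497 = (77/39 + 12/13) + 18497 = 113/39 + 18497 = 721496/39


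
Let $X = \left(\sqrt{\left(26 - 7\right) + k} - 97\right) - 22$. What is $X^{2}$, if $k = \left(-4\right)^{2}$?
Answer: $\left(119 - \sqrt{35}\right)^{2} \approx 12788.0$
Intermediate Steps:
$k = 16$
$X = -119 + \sqrt{35}$ ($X = \left(\sqrt{\left(26 - 7\right) + 16} - 97\right) - 22 = \left(\sqrt{19 + 16} - 97\right) - 22 = \left(\sqrt{35} - 97\right) - 22 = \left(-97 + \sqrt{35}\right) - 22 = -119 + \sqrt{35} \approx -113.08$)
$X^{2} = \left(-119 + \sqrt{35}\right)^{2}$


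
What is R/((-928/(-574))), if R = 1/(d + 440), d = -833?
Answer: -287/182352 ≈ -0.0015739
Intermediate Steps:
R = -1/393 (R = 1/(-833 + 440) = 1/(-393) = -1/393 ≈ -0.0025445)
R/((-928/(-574))) = -1/(393*((-928/(-574)))) = -1/(393*((-928*(-1/574)))) = -1/(393*464/287) = -1/393*287/464 = -287/182352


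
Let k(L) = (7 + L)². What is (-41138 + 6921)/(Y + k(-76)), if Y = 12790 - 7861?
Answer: -34217/9690 ≈ -3.5312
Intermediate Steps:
Y = 4929
(-41138 + 6921)/(Y + k(-76)) = (-41138 + 6921)/(4929 + (7 - 76)²) = -34217/(4929 + (-69)²) = -34217/(4929 + 4761) = -34217/9690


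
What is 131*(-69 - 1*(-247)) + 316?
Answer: 23634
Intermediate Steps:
131*(-69 - 1*(-247)) + 316 = 131*(-69 + 247) + 316 = 131*178 + 316 = 23318 + 316 = 23634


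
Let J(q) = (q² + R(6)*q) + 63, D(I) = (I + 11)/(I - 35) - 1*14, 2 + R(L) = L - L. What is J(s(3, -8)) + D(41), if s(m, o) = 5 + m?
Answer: 317/3 ≈ 105.67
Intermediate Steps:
R(L) = -2 (R(L) = -2 + (L - L) = -2 + 0 = -2)
D(I) = -14 + (11 + I)/(-35 + I) (D(I) = (11 + I)/(-35 + I) - 14 = -14 + (11 + I)/(-35 + I))
J(q) = 63 + q² - 2*q (J(q) = (q² - 2*q) + 63 = 63 + q² - 2*q)
J(s(3, -8)) + D(41) = (63 + (5 + 3)² - 2*(5 + 3)) + (501 - 13*41)/(-35 + 41) = (63 + 8² - 2*8) + (501 - 533)/6 = (63 + 64 - 16) + (⅙)*(-32) = 111 - 16/3 = 317/3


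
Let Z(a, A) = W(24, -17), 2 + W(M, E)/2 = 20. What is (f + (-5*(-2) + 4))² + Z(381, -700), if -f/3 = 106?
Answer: 92452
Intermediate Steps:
W(M, E) = 36 (W(M, E) = -4 + 2*20 = -4 + 40 = 36)
f = -318 (f = -3*106 = -318)
Z(a, A) = 36
(f + (-5*(-2) + 4))² + Z(381, -700) = (-318 + (-5*(-2) + 4))² + 36 = (-318 + (10 + 4))² + 36 = (-318 + 14)² + 36 = (-304)² + 36 = 92416 + 36 = 92452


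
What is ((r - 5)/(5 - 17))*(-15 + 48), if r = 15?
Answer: -55/2 ≈ -27.500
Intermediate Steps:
((r - 5)/(5 - 17))*(-15 + 48) = ((15 - 5)/(5 - 17))*(-15 + 48) = (10/(-12))*33 = (10*(-1/12))*33 = -5/6*33 = -55/2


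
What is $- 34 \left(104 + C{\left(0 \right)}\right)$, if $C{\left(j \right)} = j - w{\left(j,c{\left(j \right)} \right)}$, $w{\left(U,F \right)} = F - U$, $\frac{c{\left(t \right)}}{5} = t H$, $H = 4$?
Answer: $-3536$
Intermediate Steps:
$c{\left(t \right)} = 20 t$ ($c{\left(t \right)} = 5 t 4 = 5 \cdot 4 t = 20 t$)
$C{\left(j \right)} = - 18 j$ ($C{\left(j \right)} = j - \left(20 j - j\right) = j - 19 j = - 18 j$)
$- 34 \left(104 + C{\left(0 \right)}\right) = - 34 \left(104 - 0\right) = - 34 \left(104 + 0\right) = \left(-34\right) 104 = -3536$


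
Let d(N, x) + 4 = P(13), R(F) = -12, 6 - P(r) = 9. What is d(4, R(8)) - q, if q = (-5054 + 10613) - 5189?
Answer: -377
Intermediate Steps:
P(r) = -3 (P(r) = 6 - 1*9 = 6 - 9 = -3)
d(N, x) = -7 (d(N, x) = -4 - 3 = -7)
q = 370 (q = 5559 - 5189 = 370)
d(4, R(8)) - q = -7 - 1*370 = -7 - 370 = -377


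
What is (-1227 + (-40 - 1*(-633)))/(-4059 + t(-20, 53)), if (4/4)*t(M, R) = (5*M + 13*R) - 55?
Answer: 634/3525 ≈ 0.17986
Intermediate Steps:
t(M, R) = -55 + 5*M + 13*R (t(M, R) = (5*M + 13*R) - 55 = -55 + 5*M + 13*R)
(-1227 + (-40 - 1*(-633)))/(-4059 + t(-20, 53)) = (-1227 + (-40 - 1*(-633)))/(-4059 + (-55 + 5*(-20) + 13*53)) = (-1227 + (-40 + 633))/(-4059 + (-55 - 100 + 689)) = (-1227 + 593)/(-4059 + 534) = -634/(-3525) = -634*(-1/3525) = 634/3525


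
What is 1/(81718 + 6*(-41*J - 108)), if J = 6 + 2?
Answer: 1/79102 ≈ 1.2642e-5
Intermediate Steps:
J = 8
1/(81718 + 6*(-41*J - 108)) = 1/(81718 + 6*(-41*8 - 108)) = 1/(81718 + 6*(-328 - 108)) = 1/(81718 + 6*(-436)) = 1/(81718 - 2616) = 1/79102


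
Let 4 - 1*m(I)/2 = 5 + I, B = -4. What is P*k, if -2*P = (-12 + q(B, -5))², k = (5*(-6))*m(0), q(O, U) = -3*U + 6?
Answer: -2430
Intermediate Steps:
m(I) = -2 - 2*I (m(I) = 8 - 2*(5 + I) = 8 + (-10 - 2*I) = -2 - 2*I)
q(O, U) = 6 - 3*U
k = 60 (k = (5*(-6))*(-2 - 2*0) = -30*(-2 + 0) = -30*(-2) = 60)
P = -81/2 (P = -(-12 + (6 - 3*(-5)))²/2 = -(-12 + (6 + 15))²/2 = -(-12 + 21)²/2 = -½*9² = -½*81 = -81/2 ≈ -40.500)
P*k = -81/2*60 = -2430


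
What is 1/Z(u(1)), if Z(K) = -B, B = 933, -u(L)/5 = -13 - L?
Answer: -1/933 ≈ -0.0010718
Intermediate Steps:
u(L) = 65 + 5*L (u(L) = -5*(-13 - L) = 65 + 5*L)
Z(K) = -933 (Z(K) = -1*933 = -933)
1/Z(u(1)) = 1/(-933) = -1/933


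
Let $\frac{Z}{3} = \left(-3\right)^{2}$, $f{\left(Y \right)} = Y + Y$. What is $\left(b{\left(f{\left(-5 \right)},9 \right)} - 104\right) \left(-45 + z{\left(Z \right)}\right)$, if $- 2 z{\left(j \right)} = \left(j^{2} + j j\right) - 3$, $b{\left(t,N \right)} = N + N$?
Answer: $66435$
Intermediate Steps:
$f{\left(Y \right)} = 2 Y$
$b{\left(t,N \right)} = 2 N$
$Z = 27$ ($Z = 3 \left(-3\right)^{2} = 3 \cdot 9 = 27$)
$z{\left(j \right)} = \frac{3}{2} - j^{2}$ ($z{\left(j \right)} = - \frac{\left(j^{2} + j j\right) - 3}{2} = - \frac{\left(j^{2} + j^{2}\right) - 3}{2} = - \frac{2 j^{2} - 3}{2} = - \frac{-3 + 2 j^{2}}{2} = \frac{3}{2} - j^{2}$)
$\left(b{\left(f{\left(-5 \right)},9 \right)} - 104\right) \left(-45 + z{\left(Z \right)}\right) = \left(2 \cdot 9 - 104\right) \left(-45 + \left(\frac{3}{2} - 27^{2}\right)\right) = \left(18 - 104\right) \left(-45 + \left(\frac{3}{2} - 729\right)\right) = - 86 \left(-45 + \left(\frac{3}{2} - 729\right)\right) = - 86 \left(-45 - \frac{1455}{2}\right) = \left(-86\right) \left(- \frac{1545}{2}\right) = 66435$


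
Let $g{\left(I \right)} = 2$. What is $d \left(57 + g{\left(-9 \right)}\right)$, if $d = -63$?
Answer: $-3717$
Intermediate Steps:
$d \left(57 + g{\left(-9 \right)}\right) = - 63 \left(57 + 2\right) = \left(-63\right) 59 = -3717$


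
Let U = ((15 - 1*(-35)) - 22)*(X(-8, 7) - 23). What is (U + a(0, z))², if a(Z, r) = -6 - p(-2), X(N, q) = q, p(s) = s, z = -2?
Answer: 204304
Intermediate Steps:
U = -448 (U = ((15 - 1*(-35)) - 22)*(7 - 23) = ((15 + 35) - 22)*(-16) = (50 - 22)*(-16) = 28*(-16) = -448)
a(Z, r) = -4 (a(Z, r) = -6 - 1*(-2) = -6 + 2 = -4)
(U + a(0, z))² = (-448 - 4)² = (-452)² = 204304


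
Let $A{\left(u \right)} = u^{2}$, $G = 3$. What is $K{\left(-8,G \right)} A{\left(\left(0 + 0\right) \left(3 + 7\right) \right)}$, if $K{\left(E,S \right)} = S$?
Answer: $0$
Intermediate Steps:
$K{\left(-8,G \right)} A{\left(\left(0 + 0\right) \left(3 + 7\right) \right)} = 3 \left(\left(0 + 0\right) \left(3 + 7\right)\right)^{2} = 3 \left(0 \cdot 10\right)^{2} = 3 \cdot 0^{2} = 3 \cdot 0 = 0$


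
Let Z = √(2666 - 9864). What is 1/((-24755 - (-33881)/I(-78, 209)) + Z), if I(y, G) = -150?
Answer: -562069650/14041152686161 - 22500*I*√7198/14041152686161 ≈ -4.003e-5 - 1.3595e-7*I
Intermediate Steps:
Z = I*√7198 (Z = √(-7198) = I*√7198 ≈ 84.841*I)
1/((-24755 - (-33881)/I(-78, 209)) + Z) = 1/((-24755 - (-33881)/(-150)) + I*√7198) = 1/((-24755 - (-33881)*(-1)/150) + I*√7198) = 1/((-24755 - 1*33881/150) + I*√7198) = 1/((-24755 - 33881/150) + I*√7198) = 1/(-3747131/150 + I*√7198)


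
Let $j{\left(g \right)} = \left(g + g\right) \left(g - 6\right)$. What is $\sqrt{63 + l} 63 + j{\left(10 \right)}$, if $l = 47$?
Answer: $80 + 63 \sqrt{110} \approx 740.75$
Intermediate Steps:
$j{\left(g \right)} = 2 g \left(-6 + g\right)$
$\sqrt{63 + l} 63 + j{\left(10 \right)} = \sqrt{63 + 47} \cdot 63 + 2 \cdot 10 \left(-6 + 10\right) = \sqrt{110} \cdot 63 + 2 \cdot 10 \cdot 4 = 63 \sqrt{110} + 80 = 80 + 63 \sqrt{110}$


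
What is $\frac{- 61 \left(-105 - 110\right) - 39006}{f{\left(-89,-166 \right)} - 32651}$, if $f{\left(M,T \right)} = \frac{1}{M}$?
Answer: $\frac{2304299}{2905940} \approx 0.79296$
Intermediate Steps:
$\frac{- 61 \left(-105 - 110\right) - 39006}{f{\left(-89,-166 \right)} - 32651} = \frac{- 61 \left(-105 - 110\right) - 39006}{\frac{1}{-89} - 32651} = \frac{\left(-61\right) \left(-215\right) - 39006}{- \frac{1}{89} - 32651} = \frac{13115 - 39006}{- \frac{2905940}{89}} = \left(-25891\right) \left(- \frac{89}{2905940}\right) = \frac{2304299}{2905940}$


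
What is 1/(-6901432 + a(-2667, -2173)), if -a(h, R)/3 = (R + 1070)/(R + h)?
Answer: -4840/33402934189 ≈ -1.4490e-7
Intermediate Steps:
a(h, R) = -3*(1070 + R)/(R + h) (a(h, R) = -3*(R + 1070)/(R + h) = -3*(1070 + R)/(R + h))
1/(-6901432 + a(-2667, -2173)) = 1/(-6901432 + 3*(-1070 - 1*(-2173))/(-2173 - 2667)) = 1/(-6901432 + 3*(-1070 + 2173)/(-4840)) = 1/(-6901432 + 3*(-1/4840)*1103) = 1/(-6901432 - 3309/4840) = 1/(-33402934189/4840) = -4840/33402934189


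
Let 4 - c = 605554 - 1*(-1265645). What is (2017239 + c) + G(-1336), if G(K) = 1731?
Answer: 147775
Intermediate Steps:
c = -1871195 (c = 4 - (605554 - 1*(-1265645)) = 4 - (605554 + 1265645) = 4 - 1*1871199 = 4 - 1871199 = -1871195)
(2017239 + c) + G(-1336) = (2017239 - 1871195) + 1731 = 146044 + 1731 = 147775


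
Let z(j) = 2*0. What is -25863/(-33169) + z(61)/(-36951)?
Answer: 25863/33169 ≈ 0.77973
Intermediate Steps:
z(j) = 0
-25863/(-33169) + z(61)/(-36951) = -25863/(-33169) + 0/(-36951) = -25863*(-1/33169) + 0*(-1/36951) = 25863/33169 + 0 = 25863/33169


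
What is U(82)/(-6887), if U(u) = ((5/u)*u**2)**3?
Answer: -68921000/6887 ≈ -10007.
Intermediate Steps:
U(u) = 125*u**3 (U(u) = (5*u)**3 = 125*u**3)
U(82)/(-6887) = (125*82**3)/(-6887) = (125*551368)*(-1/6887) = 68921000*(-1/6887) = -68921000/6887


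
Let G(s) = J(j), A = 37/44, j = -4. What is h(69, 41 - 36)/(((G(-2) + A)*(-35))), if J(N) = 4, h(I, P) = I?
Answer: -1012/2485 ≈ -0.40724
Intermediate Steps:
A = 37/44 (A = 37*(1/44) = 37/44 ≈ 0.84091)
G(s) = 4
h(69, 41 - 36)/(((G(-2) + A)*(-35))) = 69/(((4 + 37/44)*(-35))) = 69/(((213/44)*(-35))) = 69/(-7455/44) = 69*(-44/7455) = -1012/2485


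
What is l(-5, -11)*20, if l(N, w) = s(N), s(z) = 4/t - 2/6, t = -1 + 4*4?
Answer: -4/3 ≈ -1.3333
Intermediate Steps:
t = 15 (t = -1 + 16 = 15)
s(z) = -1/15 (s(z) = 4/15 - 2/6 = 4*(1/15) - 2*⅙ = 4/15 - ⅓ = -1/15)
l(N, w) = -1/15
l(-5, -11)*20 = -1/15*20 = -4/3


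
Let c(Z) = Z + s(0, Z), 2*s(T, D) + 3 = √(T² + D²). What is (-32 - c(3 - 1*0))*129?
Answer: -4515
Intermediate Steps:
s(T, D) = -3/2 + √(D² + T²)/2 (s(T, D) = -3/2 + √(T² + D²)/2 = -3/2 + √(D² + T²)/2)
c(Z) = -3/2 + Z + √(Z²)/2 (c(Z) = Z + (-3/2 + √(Z² + 0²)/2) = Z + (-3/2 + √(Z² + 0)/2) = Z + (-3/2 + √(Z²)/2) = -3/2 + Z + √(Z²)/2)
(-32 - c(3 - 1*0))*129 = (-32 - (-3/2 + (3 - 1*0) + √((3 - 1*0)²)/2))*129 = (-32 - (-3/2 + (3 + 0) + √((3 + 0)²)/2))*129 = (-32 - (-3/2 + 3 + √(3²)/2))*129 = (-32 - (-3/2 + 3 + √9/2))*129 = (-32 - (-3/2 + 3 + (½)*3))*129 = (-32 - (-3/2 + 3 + 3/2))*129 = (-32 - 1*3)*129 = (-32 - 3)*129 = -35*129 = -4515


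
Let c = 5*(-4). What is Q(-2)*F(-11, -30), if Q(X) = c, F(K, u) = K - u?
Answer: -380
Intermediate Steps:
c = -20
Q(X) = -20
Q(-2)*F(-11, -30) = -20*(-11 - 1*(-30)) = -20*(-11 + 30) = -20*19 = -380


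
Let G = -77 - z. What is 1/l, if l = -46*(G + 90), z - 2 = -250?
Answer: -1/12006 ≈ -8.3292e-5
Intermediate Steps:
z = -248 (z = 2 - 250 = -248)
G = 171 (G = -77 - 1*(-248) = -77 + 248 = 171)
l = -12006 (l = -46*(171 + 90) = -46*261 = -12006)
1/l = 1/(-12006) = -1/12006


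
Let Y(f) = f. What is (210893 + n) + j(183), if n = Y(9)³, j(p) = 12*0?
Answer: 211622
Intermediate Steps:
j(p) = 0
n = 729 (n = 9³ = 729)
(210893 + n) + j(183) = (210893 + 729) + 0 = 211622 + 0 = 211622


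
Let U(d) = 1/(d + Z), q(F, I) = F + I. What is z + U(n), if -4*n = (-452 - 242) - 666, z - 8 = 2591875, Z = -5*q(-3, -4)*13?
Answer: 2060546986/795 ≈ 2.5919e+6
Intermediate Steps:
Z = 455 (Z = -5*(-3 - 4)*13 = -5*(-7)*13 = 35*13 = 455)
z = 2591883 (z = 8 + 2591875 = 2591883)
n = 340 (n = -((-452 - 242) - 666)/4 = -(-694 - 666)/4 = -¼*(-1360) = 340)
U(d) = 1/(455 + d) (U(d) = 1/(d + 455) = 1/(455 + d))
z + U(n) = 2591883 + 1/(455 + 340) = 2591883 + 1/795 = 2060546986/795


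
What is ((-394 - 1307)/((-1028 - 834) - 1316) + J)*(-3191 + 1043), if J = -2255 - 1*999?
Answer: 1586376402/227 ≈ 6.9884e+6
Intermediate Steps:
J = -3254 (J = -2255 - 999 = -3254)
((-394 - 1307)/((-1028 - 834) - 1316) + J)*(-3191 + 1043) = ((-394 - 1307)/((-1028 - 834) - 1316) - 3254)*(-3191 + 1043) = (-1701/(-1862 - 1316) - 3254)*(-2148) = (-1701/(-3178) - 3254)*(-2148) = (-1701*(-1/3178) - 3254)*(-2148) = (243/454 - 3254)*(-2148) = -1477073/454*(-2148) = 1586376402/227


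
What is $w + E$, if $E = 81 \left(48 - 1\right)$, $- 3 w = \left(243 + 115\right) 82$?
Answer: $- \frac{17935}{3} \approx -5978.3$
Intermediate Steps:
$w = - \frac{29356}{3}$ ($w = - \frac{\left(243 + 115\right) 82}{3} = - \frac{358 \cdot 82}{3} = \left(- \frac{1}{3}\right) 29356 = - \frac{29356}{3} \approx -9785.3$)
$E = 3807$ ($E = 81 \cdot 47 = 3807$)
$w + E = - \frac{29356}{3} + 3807 = - \frac{17935}{3}$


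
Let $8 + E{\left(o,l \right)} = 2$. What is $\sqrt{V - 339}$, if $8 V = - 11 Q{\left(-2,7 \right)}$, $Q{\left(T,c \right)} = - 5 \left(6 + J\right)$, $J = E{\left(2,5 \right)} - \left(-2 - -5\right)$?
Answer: $\frac{i \sqrt{5754}}{4} \approx 18.964 i$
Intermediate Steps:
$E{\left(o,l \right)} = -6$ ($E{\left(o,l \right)} = -8 + 2 = -6$)
$J = -9$ ($J = -6 - \left(-2 - -5\right) = -6 - \left(-2 + 5\right) = -6 - 3 = -9$)
$Q{\left(T,c \right)} = 15$ ($Q{\left(T,c \right)} = - 5 \left(6 - 9\right) = \left(-5\right) \left(-3\right) = 15$)
$V = - \frac{165}{8}$ ($V = \frac{\left(-11\right) 15}{8} = \frac{1}{8} \left(-165\right) = - \frac{165}{8} \approx -20.625$)
$\sqrt{V - 339} = \sqrt{- \frac{165}{8} - 339} = \sqrt{- \frac{2877}{8}} = \frac{i \sqrt{5754}}{4}$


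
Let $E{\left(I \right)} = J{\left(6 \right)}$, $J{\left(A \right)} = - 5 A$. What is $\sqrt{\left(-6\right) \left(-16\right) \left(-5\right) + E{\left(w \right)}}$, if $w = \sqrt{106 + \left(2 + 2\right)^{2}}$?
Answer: $i \sqrt{510} \approx 22.583 i$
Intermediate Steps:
$w = \sqrt{122}$ ($w = \sqrt{106 + 4^{2}} = \sqrt{106 + 16} = \sqrt{122} \approx 11.045$)
$E{\left(I \right)} = -30$ ($E{\left(I \right)} = \left(-5\right) 6 = -30$)
$\sqrt{\left(-6\right) \left(-16\right) \left(-5\right) + E{\left(w \right)}} = \sqrt{\left(-6\right) \left(-16\right) \left(-5\right) - 30} = \sqrt{96 \left(-5\right) - 30} = \sqrt{-480 - 30} = \sqrt{-510} = i \sqrt{510}$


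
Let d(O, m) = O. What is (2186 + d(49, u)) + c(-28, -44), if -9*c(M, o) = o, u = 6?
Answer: 20159/9 ≈ 2239.9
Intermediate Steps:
c(M, o) = -o/9
(2186 + d(49, u)) + c(-28, -44) = (2186 + 49) - 1/9*(-44) = 2235 + 44/9 = 20159/9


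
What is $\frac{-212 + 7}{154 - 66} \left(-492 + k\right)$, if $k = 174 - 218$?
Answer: $\frac{13735}{11} \approx 1248.6$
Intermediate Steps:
$k = -44$
$\frac{-212 + 7}{154 - 66} \left(-492 + k\right) = \frac{-212 + 7}{154 - 66} \left(-492 - 44\right) = - \frac{205}{88} \left(-536\right) = \left(-205\right) \frac{1}{88} \left(-536\right) = \left(- \frac{205}{88}\right) \left(-536\right) = \frac{13735}{11}$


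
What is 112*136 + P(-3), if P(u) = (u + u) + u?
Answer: 15223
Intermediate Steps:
P(u) = 3*u (P(u) = 2*u + u = 3*u)
112*136 + P(-3) = 112*136 + 3*(-3) = 15232 - 9 = 15223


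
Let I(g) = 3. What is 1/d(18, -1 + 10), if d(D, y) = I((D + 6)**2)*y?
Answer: 1/27 ≈ 0.037037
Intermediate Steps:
d(D, y) = 3*y
1/d(18, -1 + 10) = 1/(3*(-1 + 10)) = 1/(3*9) = 1/27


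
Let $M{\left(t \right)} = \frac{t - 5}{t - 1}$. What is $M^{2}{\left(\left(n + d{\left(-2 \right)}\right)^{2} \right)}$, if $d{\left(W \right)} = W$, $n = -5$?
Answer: $\frac{121}{144} \approx 0.84028$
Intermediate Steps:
$M{\left(t \right)} = \frac{-5 + t}{-1 + t}$ ($M{\left(t \right)} = \frac{t - 5}{-1 + t} = \frac{-5 + t}{-1 + t}$)
$M^{2}{\left(\left(n + d{\left(-2 \right)}\right)^{2} \right)} = \left(\frac{-5 + \left(-5 - 2\right)^{2}}{-1 + \left(-5 - 2\right)^{2}}\right)^{2} = \left(\frac{-5 + \left(-7\right)^{2}}{-1 + \left(-7\right)^{2}}\right)^{2} = \left(\frac{-5 + 49}{-1 + 49}\right)^{2} = \left(\frac{1}{48} \cdot 44\right)^{2} = \left(\frac{11}{12}\right)^{2} = \frac{121}{144}$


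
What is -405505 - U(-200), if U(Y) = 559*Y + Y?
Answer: -293505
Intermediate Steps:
U(Y) = 560*Y
-405505 - U(-200) = -405505 - 560*(-200) = -405505 - 1*(-112000) = -405505 + 112000 = -293505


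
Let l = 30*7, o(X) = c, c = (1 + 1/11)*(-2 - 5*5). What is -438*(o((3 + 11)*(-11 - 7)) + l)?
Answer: -869868/11 ≈ -79079.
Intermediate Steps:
c = -324/11 (c = (1 + 1/11)*(-2 - 25) = (12/11)*(-27) = -324/11 ≈ -29.455)
o(X) = -324/11
l = 210
-438*(o((3 + 11)*(-11 - 7)) + l) = -438*(-324/11 + 210) = -438*1986/11 = -869868/11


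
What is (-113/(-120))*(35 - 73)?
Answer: -2147/60 ≈ -35.783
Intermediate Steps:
(-113/(-120))*(35 - 73) = -113*(-1/120)*(-38) = (113/120)*(-38) = -2147/60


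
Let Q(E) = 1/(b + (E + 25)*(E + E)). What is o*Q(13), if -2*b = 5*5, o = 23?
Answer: 46/1951 ≈ 0.023578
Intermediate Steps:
b = -25/2 (b = -5*5/2 = -½*25 = -25/2 ≈ -12.500)
Q(E) = 1/(-25/2 + 2*E*(25 + E)) (Q(E) = 1/(-25/2 + (E + 25)*(E + E)) = 1/(-25/2 + (25 + E)*(2*E)) = 1/(-25/2 + 2*E*(25 + E)))
o*Q(13) = 23*(2/(-25 + 4*13² + 100*13)) = 23*(2/(-25 + 4*169 + 1300)) = 23*(2/(-25 + 676 + 1300)) = 23*(2/1951) = 46/1951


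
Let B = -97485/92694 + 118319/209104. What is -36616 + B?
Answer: -16898234620535/461492528 ≈ -36617.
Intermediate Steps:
B = -224215287/461492528 (B = -97485*1/92694 + 118319*(1/209104) = -32495/30898 + 118319/209104 = -224215287/461492528 ≈ -0.48585)
-36616 + B = -36616 - 224215287/461492528 = -16898234620535/461492528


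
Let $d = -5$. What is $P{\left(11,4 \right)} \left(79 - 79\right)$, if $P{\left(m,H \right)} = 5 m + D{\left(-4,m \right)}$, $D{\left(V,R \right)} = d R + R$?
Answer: $0$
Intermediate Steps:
$D{\left(V,R \right)} = - 4 R$ ($D{\left(V,R \right)} = - 5 R + R = - 4 R$)
$P{\left(m,H \right)} = m$ ($P{\left(m,H \right)} = 5 m - 4 m = m$)
$P{\left(11,4 \right)} \left(79 - 79\right) = 11 \left(79 - 79\right) = 11 \cdot 0 = 0$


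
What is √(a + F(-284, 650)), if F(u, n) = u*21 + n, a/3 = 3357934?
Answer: 2*√2517122 ≈ 3173.1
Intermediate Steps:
a = 10073802 (a = 3*3357934 = 10073802)
F(u, n) = n + 21*u (F(u, n) = 21*u + n = n + 21*u)
√(a + F(-284, 650)) = √(10073802 + (650 + 21*(-284))) = √(10073802 + (650 - 5964)) = √(10073802 - 5314) = √10068488 = 2*√2517122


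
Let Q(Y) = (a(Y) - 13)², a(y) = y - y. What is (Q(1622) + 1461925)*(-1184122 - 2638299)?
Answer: -5588738809574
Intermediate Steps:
a(y) = 0
Q(Y) = 169 (Q(Y) = (0 - 13)² = (-13)² = 169)
(Q(1622) + 1461925)*(-1184122 - 2638299) = (169 + 1461925)*(-1184122 - 2638299) = 1462094*(-3822421) = -5588738809574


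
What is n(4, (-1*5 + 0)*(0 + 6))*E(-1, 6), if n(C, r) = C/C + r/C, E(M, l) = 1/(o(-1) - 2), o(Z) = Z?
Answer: 13/6 ≈ 2.1667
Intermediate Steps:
E(M, l) = -⅓ (E(M, l) = 1/(-1 - 2) = 1/(-3) = -⅓)
n(C, r) = 1 + r/C
n(4, (-1*5 + 0)*(0 + 6))*E(-1, 6) = ((4 + (-1*5 + 0)*(0 + 6))/4)*(-⅓) = ((4 + (-5 + 0)*6)/4)*(-⅓) = ((4 - 5*6)/4)*(-⅓) = ((4 - 30)/4)*(-⅓) = ((¼)*(-26))*(-⅓) = -13/2*(-⅓) = 13/6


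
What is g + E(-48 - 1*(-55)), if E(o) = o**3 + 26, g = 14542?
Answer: 14911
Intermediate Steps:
E(o) = 26 + o**3
g + E(-48 - 1*(-55)) = 14542 + (26 + (-48 - 1*(-55))**3) = 14542 + (26 + (-48 + 55)**3) = 14542 + (26 + 7**3) = 14542 + (26 + 343) = 14542 + 369 = 14911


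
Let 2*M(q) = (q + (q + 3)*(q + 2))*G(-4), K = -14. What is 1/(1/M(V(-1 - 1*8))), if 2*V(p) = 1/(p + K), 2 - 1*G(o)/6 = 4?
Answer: -37263/1058 ≈ -35.220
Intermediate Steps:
G(o) = -12 (G(o) = 12 - 6*4 = 12 - 24 = -12)
V(p) = 1/(2*(-14 + p)) (V(p) = 1/(2*(p - 14)) = 1/(2*(-14 + p)))
M(q) = -6*q - 6*(2 + q)*(3 + q) (M(q) = ((q + (q + 3)*(q + 2))*(-12))/2 = ((q + (3 + q)*(2 + q))*(-12))/2 = ((q + (2 + q)*(3 + q))*(-12))/2 = (-12*q - 12*(2 + q)*(3 + q))/2 = -6*q - 6*(2 + q)*(3 + q))
1/(1/M(V(-1 - 1*8))) = 1/(1/(-36 - 18/(-14 + (-1 - 1*8)) - 6*1/(4*(-14 + (-1 - 1*8))²))) = 1/(1/(-36 - 18/(-14 + (-1 - 8)) - 6*1/(4*(-14 + (-1 - 8))²))) = 1/(1/(-36 - 18/(-14 - 9) - 6*1/(4*(-14 - 9)²))) = 1/(1/(-36 - 18/(-23) - 6*((½)/(-23))²)) = 1/(1/(-36 - 18*(-1)/23 - 6*((½)*(-1/23))²)) = 1/(1/(-36 - 36*(-1/46) - 6*(-1/46)²)) = 1/(1/(-36 + 18/23 - 6*1/2116)) = 1/(1/(-36 + 18/23 - 3/1058)) = 1/(1/(-37263/1058)) = 1/(-1058/37263) = -37263/1058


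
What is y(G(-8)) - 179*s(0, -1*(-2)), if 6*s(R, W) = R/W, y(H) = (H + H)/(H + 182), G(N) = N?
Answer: -8/87 ≈ -0.091954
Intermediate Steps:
y(H) = 2*H/(182 + H) (y(H) = (2*H)/(182 + H) = 2*H/(182 + H))
s(R, W) = R/(6*W) (s(R, W) = (R/W)/6 = R/(6*W))
y(G(-8)) - 179*s(0, -1*(-2)) = 2*(-8)/(182 - 8) - 179*0/(6*((-1*(-2)))) = 2*(-8)/174 - 179*0/(6*2) = 2*(-8)*(1/174) - 179*0/(6*2) = -8/87 - 179*0 = -8/87 + 0 = -8/87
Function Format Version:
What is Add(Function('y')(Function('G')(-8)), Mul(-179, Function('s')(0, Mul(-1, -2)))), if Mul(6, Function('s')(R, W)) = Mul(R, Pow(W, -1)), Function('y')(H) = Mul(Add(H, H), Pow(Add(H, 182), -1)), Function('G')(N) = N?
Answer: Rational(-8, 87) ≈ -0.091954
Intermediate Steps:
Function('y')(H) = Mul(2, H, Pow(Add(182, H), -1)) (Function('y')(H) = Mul(Mul(2, H), Pow(Add(182, H), -1)) = Mul(2, H, Pow(Add(182, H), -1)))
Function('s')(R, W) = Mul(Rational(1, 6), R, Pow(W, -1)) (Function('s')(R, W) = Mul(Rational(1, 6), Mul(R, Pow(W, -1))) = Mul(Rational(1, 6), R, Pow(W, -1)))
Add(Function('y')(Function('G')(-8)), Mul(-179, Function('s')(0, Mul(-1, -2)))) = Add(Mul(2, -8, Pow(Add(182, -8), -1)), Mul(-179, Mul(Rational(1, 6), 0, Pow(Mul(-1, -2), -1)))) = Add(Mul(2, -8, Pow(174, -1)), Mul(-179, Mul(Rational(1, 6), 0, Pow(2, -1)))) = Add(Mul(2, -8, Rational(1, 174)), Mul(-179, Mul(Rational(1, 6), 0, Rational(1, 2)))) = Add(Rational(-8, 87), Mul(-179, 0)) = Add(Rational(-8, 87), 0) = Rational(-8, 87)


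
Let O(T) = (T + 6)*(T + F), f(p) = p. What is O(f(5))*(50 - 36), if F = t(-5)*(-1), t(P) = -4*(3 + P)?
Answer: -462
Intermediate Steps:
t(P) = -12 - 4*P
F = -8 (F = (-12 - 4*(-5))*(-1) = (-12 + 20)*(-1) = 8*(-1) = -8)
O(T) = (-8 + T)*(6 + T) (O(T) = (T + 6)*(T - 8) = (6 + T)*(-8 + T) = (-8 + T)*(6 + T))
O(f(5))*(50 - 36) = (-48 + 5**2 - 2*5)*(50 - 36) = (-48 + 25 - 10)*14 = -33*14 = -462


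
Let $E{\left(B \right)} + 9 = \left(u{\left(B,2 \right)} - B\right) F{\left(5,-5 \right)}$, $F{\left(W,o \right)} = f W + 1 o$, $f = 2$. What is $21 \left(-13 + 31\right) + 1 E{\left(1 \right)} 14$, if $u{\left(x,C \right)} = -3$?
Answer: $-28$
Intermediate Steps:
$F{\left(W,o \right)} = o + 2 W$ ($F{\left(W,o \right)} = 2 W + 1 o = 2 W + o = o + 2 W$)
$E{\left(B \right)} = -24 - 5 B$ ($E{\left(B \right)} = -9 + \left(-3 - B\right) \left(-5 + 2 \cdot 5\right) = -9 + \left(-3 - B\right) \left(-5 + 10\right) = -9 + \left(-3 - B\right) 5 = -9 - \left(15 + 5 B\right) = -24 - 5 B$)
$21 \left(-13 + 31\right) + 1 E{\left(1 \right)} 14 = 21 \left(-13 + 31\right) + 1 \left(-24 - 5\right) 14 = 21 \cdot 18 + 1 \left(-24 - 5\right) 14 = 378 + 1 \left(-29\right) 14 = 378 - 406 = -28$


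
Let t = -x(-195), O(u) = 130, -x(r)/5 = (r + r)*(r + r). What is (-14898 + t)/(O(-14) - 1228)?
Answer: -124267/183 ≈ -679.05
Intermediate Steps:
x(r) = -20*r² (x(r) = -5*(r + r)*(r + r) = -5*2*r*2*r = -20*r²)
t = 760500 (t = -(-20)*(-195)² = -(-20)*38025 = -1*(-760500) = 760500)
(-14898 + t)/(O(-14) - 1228) = (-14898 + 760500)/(130 - 1228) = 745602/(-1098) = 745602*(-1/1098) = -124267/183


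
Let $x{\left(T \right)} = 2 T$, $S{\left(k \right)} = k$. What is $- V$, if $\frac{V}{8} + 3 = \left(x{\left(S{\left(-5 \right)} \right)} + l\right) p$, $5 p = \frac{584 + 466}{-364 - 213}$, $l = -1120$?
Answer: $- \frac{1884552}{577} \approx -3266.1$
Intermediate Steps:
$p = - \frac{210}{577}$ ($p = \frac{\left(584 + 466\right) \frac{1}{-364 - 213}}{5} = \frac{1050 \frac{1}{-577}}{5} = \frac{1050 \left(- \frac{1}{577}\right)}{5} = \frac{1}{5} \left(- \frac{1050}{577}\right) = - \frac{210}{577} \approx -0.36395$)
$V = \frac{1884552}{577}$ ($V = -24 + 8 \left(2 \left(-5\right) - 1120\right) \left(- \frac{210}{577}\right) = -24 + 8 \left(-10 - 1120\right) \left(- \frac{210}{577}\right) = -24 + 8 \left(\left(-1130\right) \left(- \frac{210}{577}\right)\right) = -24 + 8 \cdot \frac{237300}{577} = -24 + \frac{1898400}{577} = \frac{1884552}{577} \approx 3266.1$)
$- V = \left(-1\right) \frac{1884552}{577} = - \frac{1884552}{577}$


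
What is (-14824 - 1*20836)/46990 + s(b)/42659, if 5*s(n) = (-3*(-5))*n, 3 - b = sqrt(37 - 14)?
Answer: -152079703/200454641 - 3*sqrt(23)/42659 ≈ -0.75901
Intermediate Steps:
b = 3 - sqrt(23) (b = 3 - sqrt(37 - 14) = 3 - sqrt(23) ≈ -1.7958)
s(n) = 3*n (s(n) = ((-3*(-5))*n)/5 = (15*n)/5 = 3*n)
(-14824 - 1*20836)/46990 + s(b)/42659 = (-14824 - 1*20836)/46990 + (3*(3 - sqrt(23)))/42659 = (-14824 - 20836)*(1/46990) + (9 - 3*sqrt(23))*(1/42659) = -35660*1/46990 + (9/42659 - 3*sqrt(23)/42659) = -3566/4699 + (9/42659 - 3*sqrt(23)/42659) = -152079703/200454641 - 3*sqrt(23)/42659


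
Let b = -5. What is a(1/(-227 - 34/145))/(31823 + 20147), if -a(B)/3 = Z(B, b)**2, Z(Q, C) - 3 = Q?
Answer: -4871042402/9403422358995 ≈ -0.00051801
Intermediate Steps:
Z(Q, C) = 3 + Q
a(B) = -3*(3 + B)**2
a(1/(-227 - 34/145))/(31823 + 20147) = (-3*(3 + 1/(-227 - 34/145))**2)/(31823 + 20147) = -3*(3 + 1/(-227 - 34*1/145))**2/51970 = -3*(3 + 1/(-227 - 34/145))**2*(1/51970) = -3*(3 + 1/(-32949/145))**2*(1/51970) = -3*(3 - 145/32949)**2*(1/51970) = -3*(98702/32949)**2*(1/51970) = -3*9742084804/1085636601*(1/51970) = -9742084804/361878867*1/51970 = -4871042402/9403422358995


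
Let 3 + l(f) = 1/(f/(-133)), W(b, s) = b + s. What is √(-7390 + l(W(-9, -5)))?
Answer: I*√29534/2 ≈ 85.927*I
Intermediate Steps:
l(f) = -3 - 133/f (l(f) = -3 + 1/(f/(-133)) = -3 + 1/(f*(-1/133)) = -3 + 1/(-f/133) = -3 - 133/f)
√(-7390 + l(W(-9, -5))) = √(-7390 + (-3 - 133/(-9 - 5))) = √(-7390 + (-3 - 133/(-14))) = √(-7390 + (-3 - 133*(-1/14))) = √(-7390 + (-3 + 19/2)) = √(-7390 + 13/2) = √(-14767/2) = I*√29534/2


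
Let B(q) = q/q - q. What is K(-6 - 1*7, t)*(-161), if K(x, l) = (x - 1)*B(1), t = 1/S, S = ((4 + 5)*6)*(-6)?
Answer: 0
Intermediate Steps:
S = -324 (S = (9*6)*(-6) = 54*(-6) = -324)
B(q) = 1 - q
t = -1/324 (t = 1/(-324) = 1*(-1/324) = -1/324 ≈ -0.0030864)
K(x, l) = 0 (K(x, l) = (x - 1)*(1 - 1*1) = (-1 + x)*(1 - 1) = (-1 + x)*0 = 0)
K(-6 - 1*7, t)*(-161) = 0*(-161) = 0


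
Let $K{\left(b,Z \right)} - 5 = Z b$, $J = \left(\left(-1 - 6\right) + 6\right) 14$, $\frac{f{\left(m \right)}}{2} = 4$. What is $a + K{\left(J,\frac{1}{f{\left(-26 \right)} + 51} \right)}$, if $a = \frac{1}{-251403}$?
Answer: $\frac{70644184}{14832777} \approx 4.7627$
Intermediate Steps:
$f{\left(m \right)} = 8$ ($f{\left(m \right)} = 2 \cdot 4 = 8$)
$a = - \frac{1}{251403} \approx -3.9777 \cdot 10^{-6}$
$J = -14$ ($J = \left(\left(-1 - 6\right) + 6\right) 14 = \left(-7 + 6\right) 14 = \left(-1\right) 14 = -14$)
$K{\left(b,Z \right)} = 5 + Z b$
$a + K{\left(J,\frac{1}{f{\left(-26 \right)} + 51} \right)} = - \frac{1}{251403} + \left(5 + \frac{1}{8 + 51} \left(-14\right)\right) = - \frac{1}{251403} + \left(5 + \frac{1}{59} \left(-14\right)\right) = - \frac{1}{251403} + \left(5 - \frac{14}{59}\right) = - \frac{1}{251403} + \frac{281}{59} = \frac{70644184}{14832777}$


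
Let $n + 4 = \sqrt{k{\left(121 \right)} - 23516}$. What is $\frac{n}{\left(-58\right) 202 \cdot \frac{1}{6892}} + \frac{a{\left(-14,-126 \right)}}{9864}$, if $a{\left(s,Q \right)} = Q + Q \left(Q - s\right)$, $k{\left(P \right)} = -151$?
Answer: $\frac{6052649}{1605092} - \frac{12061 i \sqrt{483}}{2929} \approx 3.7709 - 90.498 i$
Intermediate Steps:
$n = -4 + 7 i \sqrt{483}$ ($n = -4 + \sqrt{-151 - 23516} = -4 + \sqrt{-23667} = -4 + 7 i \sqrt{483} \approx -4.0 + 153.84 i$)
$\frac{n}{\left(-58\right) 202 \cdot \frac{1}{6892}} + \frac{a{\left(-14,-126 \right)}}{9864} = \frac{-4 + 7 i \sqrt{483}}{\left(-58\right) 202 \cdot \frac{1}{6892}} + \frac{\left(-126\right) \left(1 - 126 - -14\right)}{9864} = \frac{-4 + 7 i \sqrt{483}}{\left(-11716\right) \frac{1}{6892}} + - 126 \left(1 - 126 + 14\right) \frac{1}{9864} = \frac{-4 + 7 i \sqrt{483}}{- \frac{2929}{1723}} + \left(-126\right) \left(-111\right) \frac{1}{9864} = \left(-4 + 7 i \sqrt{483}\right) \left(- \frac{1723}{2929}\right) + 13986 \cdot \frac{1}{9864} = \left(\frac{6892}{2929} - \frac{12061 i \sqrt{483}}{2929}\right) + \frac{777}{548} = \frac{6052649}{1605092} - \frac{12061 i \sqrt{483}}{2929}$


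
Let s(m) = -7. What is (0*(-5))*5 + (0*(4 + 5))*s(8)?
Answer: 0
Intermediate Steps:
(0*(-5))*5 + (0*(4 + 5))*s(8) = (0*(-5))*5 + (0*(4 + 5))*(-7) = 0*5 + (0*9)*(-7) = 0 + 0*(-7) = 0 + 0 = 0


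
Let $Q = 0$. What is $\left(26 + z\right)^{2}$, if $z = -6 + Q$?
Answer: $400$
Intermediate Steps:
$z = -6$ ($z = -6 + 0 = -6$)
$\left(26 + z\right)^{2} = \left(26 - 6\right)^{2} = 20^{2} = 400$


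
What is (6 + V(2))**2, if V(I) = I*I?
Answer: 100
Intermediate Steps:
V(I) = I**2
(6 + V(2))**2 = (6 + 2**2)**2 = (6 + 4)**2 = 10**2 = 100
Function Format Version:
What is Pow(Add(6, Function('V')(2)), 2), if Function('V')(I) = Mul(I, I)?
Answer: 100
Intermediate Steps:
Function('V')(I) = Pow(I, 2)
Pow(Add(6, Function('V')(2)), 2) = Pow(Add(6, Pow(2, 2)), 2) = Pow(Add(6, 4), 2) = Pow(10, 2) = 100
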